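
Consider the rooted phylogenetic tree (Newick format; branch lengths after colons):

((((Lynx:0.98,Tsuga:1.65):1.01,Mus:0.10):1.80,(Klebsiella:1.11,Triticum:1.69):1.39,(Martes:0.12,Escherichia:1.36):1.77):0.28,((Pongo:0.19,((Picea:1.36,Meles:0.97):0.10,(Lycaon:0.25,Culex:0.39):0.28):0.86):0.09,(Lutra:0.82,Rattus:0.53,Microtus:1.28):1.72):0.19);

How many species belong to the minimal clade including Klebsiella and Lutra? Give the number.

The MRCA of Klebsiella and Lutra is the root, so the clade is the entire tree.
That clade contains 15 terminal taxa: Culex, Escherichia, Klebsiella, Lutra, Lycaon, Lynx, Martes, Meles, Microtus, Mus, Picea, Pongo, Rattus, Triticum, Tsuga.

15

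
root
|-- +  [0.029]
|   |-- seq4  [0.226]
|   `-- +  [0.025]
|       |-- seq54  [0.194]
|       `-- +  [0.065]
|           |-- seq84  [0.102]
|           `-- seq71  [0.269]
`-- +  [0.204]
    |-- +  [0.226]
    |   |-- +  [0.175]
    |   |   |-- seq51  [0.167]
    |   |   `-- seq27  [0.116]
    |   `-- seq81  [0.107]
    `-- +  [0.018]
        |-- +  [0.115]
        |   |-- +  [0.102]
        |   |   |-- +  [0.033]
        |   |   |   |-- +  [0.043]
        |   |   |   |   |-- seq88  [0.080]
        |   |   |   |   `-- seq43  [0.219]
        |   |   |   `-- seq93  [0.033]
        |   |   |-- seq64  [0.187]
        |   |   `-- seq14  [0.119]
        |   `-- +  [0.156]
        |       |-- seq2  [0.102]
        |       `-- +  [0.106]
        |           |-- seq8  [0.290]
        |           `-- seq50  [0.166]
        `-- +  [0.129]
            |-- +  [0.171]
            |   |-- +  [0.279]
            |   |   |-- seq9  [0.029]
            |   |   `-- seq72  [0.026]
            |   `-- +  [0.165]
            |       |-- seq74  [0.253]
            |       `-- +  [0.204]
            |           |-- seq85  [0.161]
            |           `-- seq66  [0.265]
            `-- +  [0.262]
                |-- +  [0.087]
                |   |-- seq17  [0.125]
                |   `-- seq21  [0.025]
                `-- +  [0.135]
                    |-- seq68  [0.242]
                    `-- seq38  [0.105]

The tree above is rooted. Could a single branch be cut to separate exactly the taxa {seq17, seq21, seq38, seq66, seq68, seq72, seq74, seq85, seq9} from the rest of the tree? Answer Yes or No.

The most recent common ancestor of these taxa subtends (((seq9,seq72),(seq74,(seq85,seq66))),((seq17,seq21),(seq68,seq38))).
That clade has exactly 9 tips — every listed taxon and nothing else — so the group is monophyletic.

Yes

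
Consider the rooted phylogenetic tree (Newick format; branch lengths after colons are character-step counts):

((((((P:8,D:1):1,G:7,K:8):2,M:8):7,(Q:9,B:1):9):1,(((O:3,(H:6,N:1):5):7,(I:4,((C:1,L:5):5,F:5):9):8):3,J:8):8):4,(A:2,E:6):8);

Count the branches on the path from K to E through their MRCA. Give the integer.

7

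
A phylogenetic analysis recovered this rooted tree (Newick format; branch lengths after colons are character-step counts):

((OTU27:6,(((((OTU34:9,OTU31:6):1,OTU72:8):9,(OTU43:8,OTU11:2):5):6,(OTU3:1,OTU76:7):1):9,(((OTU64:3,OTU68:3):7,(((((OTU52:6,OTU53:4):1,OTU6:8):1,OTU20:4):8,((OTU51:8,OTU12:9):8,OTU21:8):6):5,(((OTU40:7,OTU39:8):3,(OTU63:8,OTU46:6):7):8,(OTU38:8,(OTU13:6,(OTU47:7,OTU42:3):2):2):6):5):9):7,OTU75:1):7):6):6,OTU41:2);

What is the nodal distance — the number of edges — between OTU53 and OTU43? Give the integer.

The MRCA of OTU53 and OTU43 is the node subtending (((((OTU34,OTU31),OTU72),(OTU43,OTU11)),(OTU3,OTU76)),(((OTU64,OTU68),(((((OTU52,OTU53),OTU6),OTU20),((OTU51,OTU12),OTU21)),(((OTU40,OTU39),(OTU63,OTU46)),(OTU38,(OTU13,(OTU47,OTU42)))))),OTU75)).
From OTU53 up to that node: 8 branches. From OTU43 up to the same node: 4 branches. Total: 8 + 4 = 12.

12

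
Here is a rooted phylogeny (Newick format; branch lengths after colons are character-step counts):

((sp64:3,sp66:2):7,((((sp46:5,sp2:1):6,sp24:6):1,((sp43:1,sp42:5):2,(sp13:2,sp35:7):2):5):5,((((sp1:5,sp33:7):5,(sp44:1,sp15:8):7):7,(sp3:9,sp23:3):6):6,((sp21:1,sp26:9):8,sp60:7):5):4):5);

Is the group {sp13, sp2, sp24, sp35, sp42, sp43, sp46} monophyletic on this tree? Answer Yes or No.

The most recent common ancestor of these taxa subtends (((sp46,sp2),sp24),((sp43,sp42),(sp13,sp35))).
That clade has exactly 7 tips — every listed taxon and nothing else — so the group is monophyletic.

Yes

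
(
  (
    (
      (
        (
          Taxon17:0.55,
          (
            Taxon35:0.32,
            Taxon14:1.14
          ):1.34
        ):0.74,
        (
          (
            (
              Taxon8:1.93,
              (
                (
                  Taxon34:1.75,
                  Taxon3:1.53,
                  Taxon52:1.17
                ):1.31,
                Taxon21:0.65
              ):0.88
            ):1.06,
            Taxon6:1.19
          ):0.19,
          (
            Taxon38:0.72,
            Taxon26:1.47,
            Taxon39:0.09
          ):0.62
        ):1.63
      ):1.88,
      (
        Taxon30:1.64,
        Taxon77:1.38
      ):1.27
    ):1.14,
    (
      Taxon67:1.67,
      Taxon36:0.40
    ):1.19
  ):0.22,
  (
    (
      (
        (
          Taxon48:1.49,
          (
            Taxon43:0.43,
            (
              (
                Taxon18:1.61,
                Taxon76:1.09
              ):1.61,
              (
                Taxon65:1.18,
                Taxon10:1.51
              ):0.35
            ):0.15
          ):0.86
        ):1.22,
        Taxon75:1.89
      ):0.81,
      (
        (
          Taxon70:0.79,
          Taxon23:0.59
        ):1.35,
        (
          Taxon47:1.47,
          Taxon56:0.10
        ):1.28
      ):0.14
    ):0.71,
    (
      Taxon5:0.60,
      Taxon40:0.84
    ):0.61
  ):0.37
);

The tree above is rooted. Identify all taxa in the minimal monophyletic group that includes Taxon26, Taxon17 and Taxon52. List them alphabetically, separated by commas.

Taxon14, Taxon17, Taxon21, Taxon26, Taxon3, Taxon34, Taxon35, Taxon38, Taxon39, Taxon52, Taxon6, Taxon8

Tracing Taxon26: it sits inside (Taxon38,Taxon26,Taxon39).
Tracing Taxon17: it sits inside (Taxon17,(Taxon35,Taxon14)).
Tracing Taxon52: it sits inside (Taxon34,Taxon3,Taxon52).
The smallest clade enclosing all 3 is ((Taxon17,(Taxon35,Taxon14)),(((Taxon8,((Taxon34,Taxon3,Taxon52),Taxon21)),Taxon6),(Taxon38,Taxon26,Taxon39))); the answer is its 12 terminal taxa in alphabetical order.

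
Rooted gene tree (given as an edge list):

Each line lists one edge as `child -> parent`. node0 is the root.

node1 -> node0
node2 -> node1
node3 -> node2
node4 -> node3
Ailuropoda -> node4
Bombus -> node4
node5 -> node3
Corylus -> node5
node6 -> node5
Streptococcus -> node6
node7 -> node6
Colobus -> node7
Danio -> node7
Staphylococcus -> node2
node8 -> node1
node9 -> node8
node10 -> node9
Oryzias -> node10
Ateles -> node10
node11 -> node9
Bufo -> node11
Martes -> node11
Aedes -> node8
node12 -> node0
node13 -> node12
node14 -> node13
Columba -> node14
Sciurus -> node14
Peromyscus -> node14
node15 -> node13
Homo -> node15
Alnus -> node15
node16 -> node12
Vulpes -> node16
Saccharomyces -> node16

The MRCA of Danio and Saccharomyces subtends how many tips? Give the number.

The MRCA of Danio and Saccharomyces is the root, so the clade is the entire tree.
That clade contains 19 terminal taxa: Aedes, Ailuropoda, Alnus, Ateles, Bombus, Bufo, Colobus, Columba, Corylus, Danio, Homo, Martes, Oryzias, Peromyscus, Saccharomyces, Sciurus, Staphylococcus, Streptococcus, Vulpes.

19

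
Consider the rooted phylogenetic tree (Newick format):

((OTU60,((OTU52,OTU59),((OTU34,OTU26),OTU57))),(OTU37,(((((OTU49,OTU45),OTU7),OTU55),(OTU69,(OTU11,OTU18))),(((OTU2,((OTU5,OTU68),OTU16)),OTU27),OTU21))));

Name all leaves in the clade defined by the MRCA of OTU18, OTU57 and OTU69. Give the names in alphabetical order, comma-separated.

Tracing OTU18: it sits inside (OTU11,OTU18).
Tracing OTU57: it sits inside ((OTU34,OTU26),OTU57).
Tracing OTU69: it sits inside (OTU69,(OTU11,OTU18)).
The smallest clade enclosing all 3 is the whole tree (their MRCA is the root), so the answer is all 20 tips in alphabetical order.

OTU11, OTU16, OTU18, OTU2, OTU21, OTU26, OTU27, OTU34, OTU37, OTU45, OTU49, OTU5, OTU52, OTU55, OTU57, OTU59, OTU60, OTU68, OTU69, OTU7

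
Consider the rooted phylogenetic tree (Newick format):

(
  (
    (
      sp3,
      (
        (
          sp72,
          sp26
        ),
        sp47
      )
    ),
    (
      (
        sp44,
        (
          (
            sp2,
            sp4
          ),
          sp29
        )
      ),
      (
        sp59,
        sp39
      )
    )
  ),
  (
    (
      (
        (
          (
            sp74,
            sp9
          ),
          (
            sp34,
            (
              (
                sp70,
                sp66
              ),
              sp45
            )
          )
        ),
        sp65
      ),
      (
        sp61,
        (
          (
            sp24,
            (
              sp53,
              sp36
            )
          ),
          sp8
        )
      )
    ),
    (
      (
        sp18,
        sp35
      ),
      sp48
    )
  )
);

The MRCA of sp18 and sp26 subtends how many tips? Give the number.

The MRCA of sp18 and sp26 is the root, so the clade is the entire tree.
That clade contains 25 terminal taxa: sp18, sp2, sp24, sp26, sp29, sp3, sp34, sp35, sp36, sp39, sp4, sp44, sp45, sp47, sp48, sp53, sp59, sp61, sp65, sp66, sp70, sp72, sp74, sp8, sp9.

25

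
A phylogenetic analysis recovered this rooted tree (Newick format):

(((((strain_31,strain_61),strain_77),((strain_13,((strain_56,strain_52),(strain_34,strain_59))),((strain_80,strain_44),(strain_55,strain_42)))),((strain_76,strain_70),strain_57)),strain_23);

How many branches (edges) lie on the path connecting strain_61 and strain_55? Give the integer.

7

The MRCA of strain_61 and strain_55 is the node subtending (((strain_31,strain_61),strain_77),((strain_13,((strain_56,strain_52),(strain_34,strain_59))),((strain_80,strain_44),(strain_55,strain_42)))).
From strain_61 up to that node: 3 branches. From strain_55 up to the same node: 4 branches. Total: 3 + 4 = 7.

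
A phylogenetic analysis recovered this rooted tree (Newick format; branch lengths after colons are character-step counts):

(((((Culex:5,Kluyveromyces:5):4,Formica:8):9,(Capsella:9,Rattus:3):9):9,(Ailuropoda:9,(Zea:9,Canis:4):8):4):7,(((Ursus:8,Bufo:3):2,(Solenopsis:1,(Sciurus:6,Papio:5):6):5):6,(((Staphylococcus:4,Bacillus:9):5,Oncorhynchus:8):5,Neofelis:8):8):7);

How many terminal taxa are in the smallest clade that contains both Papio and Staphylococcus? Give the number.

The MRCA of Papio and Staphylococcus is the node subtending (((Ursus,Bufo),(Solenopsis,(Sciurus,Papio))),(((Staphylococcus,Bacillus),Oncorhynchus),Neofelis)).
That clade contains 9 terminal taxa: Bacillus, Bufo, Neofelis, Oncorhynchus, Papio, Sciurus, Solenopsis, Staphylococcus, Ursus.

9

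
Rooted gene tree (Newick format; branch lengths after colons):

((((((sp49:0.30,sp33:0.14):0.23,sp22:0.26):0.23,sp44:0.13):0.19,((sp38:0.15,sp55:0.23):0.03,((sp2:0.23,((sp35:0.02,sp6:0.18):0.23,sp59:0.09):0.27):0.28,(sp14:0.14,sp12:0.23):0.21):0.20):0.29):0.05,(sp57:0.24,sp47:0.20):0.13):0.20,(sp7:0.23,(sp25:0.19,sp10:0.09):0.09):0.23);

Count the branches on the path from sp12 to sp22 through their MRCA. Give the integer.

The MRCA of sp12 and sp22 is the node subtending ((((sp49,sp33),sp22),sp44),((sp38,sp55),((sp2,((sp35,sp6),sp59)),(sp14,sp12)))).
From sp12 up to that node: 4 branches. From sp22 up to the same node: 3 branches. Total: 4 + 3 = 7.

7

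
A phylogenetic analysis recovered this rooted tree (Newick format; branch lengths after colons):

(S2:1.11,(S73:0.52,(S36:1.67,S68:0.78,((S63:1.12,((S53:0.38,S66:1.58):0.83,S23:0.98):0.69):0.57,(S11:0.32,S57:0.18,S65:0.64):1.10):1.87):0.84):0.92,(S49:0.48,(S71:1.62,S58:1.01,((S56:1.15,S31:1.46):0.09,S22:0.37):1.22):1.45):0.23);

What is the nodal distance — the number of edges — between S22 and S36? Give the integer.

The MRCA of S22 and S36 is the root of the tree.
From S22 up to that node: 4 branches. From S36 up to the same node: 3 branches. Total: 4 + 3 = 7.

7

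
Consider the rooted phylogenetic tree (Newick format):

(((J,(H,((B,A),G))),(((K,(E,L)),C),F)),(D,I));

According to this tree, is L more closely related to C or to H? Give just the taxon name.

C

The MRCA of L and C subtends ((K,(E,L)),C) (4 taxa).
The MRCA of L and H subtends ((J,(H,((B,A),G))),(((K,(E,L)),C),F)) (10 taxa).
The first is nested inside the second, so L shares a more recent common ancestor with C.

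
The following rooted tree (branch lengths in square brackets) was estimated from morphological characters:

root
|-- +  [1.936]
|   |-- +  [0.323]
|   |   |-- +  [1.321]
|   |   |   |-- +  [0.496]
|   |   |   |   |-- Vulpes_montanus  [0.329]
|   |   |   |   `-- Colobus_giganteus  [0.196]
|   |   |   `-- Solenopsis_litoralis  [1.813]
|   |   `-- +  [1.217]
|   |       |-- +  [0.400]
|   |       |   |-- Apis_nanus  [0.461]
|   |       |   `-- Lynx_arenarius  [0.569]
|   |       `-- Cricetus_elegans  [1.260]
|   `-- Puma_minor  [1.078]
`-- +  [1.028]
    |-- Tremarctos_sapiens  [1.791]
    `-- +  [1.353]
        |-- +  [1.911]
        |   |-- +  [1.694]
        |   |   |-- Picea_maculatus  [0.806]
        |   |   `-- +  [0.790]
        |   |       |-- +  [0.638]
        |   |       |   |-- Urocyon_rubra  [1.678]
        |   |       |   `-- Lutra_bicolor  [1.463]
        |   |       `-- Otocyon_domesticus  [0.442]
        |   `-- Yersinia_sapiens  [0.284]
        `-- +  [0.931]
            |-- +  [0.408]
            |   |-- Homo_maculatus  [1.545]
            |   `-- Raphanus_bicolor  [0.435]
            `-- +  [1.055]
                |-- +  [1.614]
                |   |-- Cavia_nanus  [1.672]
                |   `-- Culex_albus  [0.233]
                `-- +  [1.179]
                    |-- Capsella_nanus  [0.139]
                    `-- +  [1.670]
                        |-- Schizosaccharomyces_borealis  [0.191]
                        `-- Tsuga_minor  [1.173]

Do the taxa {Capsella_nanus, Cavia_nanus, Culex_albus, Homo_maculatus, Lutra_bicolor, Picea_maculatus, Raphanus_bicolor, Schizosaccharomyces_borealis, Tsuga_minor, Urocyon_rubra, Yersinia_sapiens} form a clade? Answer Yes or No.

The MRCA of the listed taxa subtends (((Picea_maculatus,((Urocyon_rubra,Lutra_bicolor),Otocyon_domesticus)),Yersinia_sapiens),((Homo_maculatus,Raphanus_bicolor),((Cavia_nanus,Culex_albus),(Capsella_nanus,(Schizosaccharomyces_borealis,Tsuga_minor))))).
That clade also contains Otocyon_domesticus, which is not in the proposed group, so the group is not monophyletic.

No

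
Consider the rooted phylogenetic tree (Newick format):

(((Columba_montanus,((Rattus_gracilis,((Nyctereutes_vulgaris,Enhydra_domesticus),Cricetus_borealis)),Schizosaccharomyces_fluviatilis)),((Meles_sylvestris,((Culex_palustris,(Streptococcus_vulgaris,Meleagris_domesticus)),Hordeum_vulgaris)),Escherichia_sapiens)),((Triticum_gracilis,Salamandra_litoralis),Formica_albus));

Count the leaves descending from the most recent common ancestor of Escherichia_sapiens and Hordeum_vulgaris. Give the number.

6

The MRCA of Escherichia_sapiens and Hordeum_vulgaris is the node subtending ((Meles_sylvestris,((Culex_palustris,(Streptococcus_vulgaris,Meleagris_domesticus)),Hordeum_vulgaris)),Escherichia_sapiens).
That clade contains 6 terminal taxa: Culex_palustris, Escherichia_sapiens, Hordeum_vulgaris, Meleagris_domesticus, Meles_sylvestris, Streptococcus_vulgaris.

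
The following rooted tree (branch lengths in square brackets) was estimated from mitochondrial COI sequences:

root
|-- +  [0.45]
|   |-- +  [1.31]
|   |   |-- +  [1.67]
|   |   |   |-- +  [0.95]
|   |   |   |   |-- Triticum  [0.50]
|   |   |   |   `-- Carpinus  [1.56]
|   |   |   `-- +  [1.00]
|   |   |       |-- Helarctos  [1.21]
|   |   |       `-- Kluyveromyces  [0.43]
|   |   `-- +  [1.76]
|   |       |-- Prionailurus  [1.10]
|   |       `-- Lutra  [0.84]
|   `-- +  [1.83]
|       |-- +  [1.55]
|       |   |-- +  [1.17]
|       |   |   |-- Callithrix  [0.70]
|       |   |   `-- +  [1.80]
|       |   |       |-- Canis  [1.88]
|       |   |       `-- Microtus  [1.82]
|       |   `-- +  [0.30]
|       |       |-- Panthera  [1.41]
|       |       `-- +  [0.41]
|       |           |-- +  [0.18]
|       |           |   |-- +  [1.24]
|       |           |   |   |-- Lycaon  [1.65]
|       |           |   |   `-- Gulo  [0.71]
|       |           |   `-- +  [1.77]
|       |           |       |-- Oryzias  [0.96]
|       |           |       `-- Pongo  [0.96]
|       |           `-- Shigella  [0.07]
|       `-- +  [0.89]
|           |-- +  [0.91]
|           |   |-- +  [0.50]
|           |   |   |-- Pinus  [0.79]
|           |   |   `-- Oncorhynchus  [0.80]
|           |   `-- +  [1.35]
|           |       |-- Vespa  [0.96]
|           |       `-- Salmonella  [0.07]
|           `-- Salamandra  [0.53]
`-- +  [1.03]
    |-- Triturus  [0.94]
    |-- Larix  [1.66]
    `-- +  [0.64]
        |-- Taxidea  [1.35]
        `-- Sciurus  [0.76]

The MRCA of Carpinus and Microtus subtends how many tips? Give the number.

20

The MRCA of Carpinus and Microtus is the node subtending ((((Triticum,Carpinus),(Helarctos,Kluyveromyces)),(Prionailurus,Lutra)),(((Callithrix,(Canis,Microtus)),(Panthera,(((Lycaon,Gulo),(Oryzias,Pongo)),Shigella))),(((Pinus,Oncorhynchus),(Vespa,Salmonella)),Salamandra))).
That clade contains 20 terminal taxa: Callithrix, Canis, Carpinus, Gulo, Helarctos, Kluyveromyces, Lutra, Lycaon, Microtus, Oncorhynchus, Oryzias, Panthera, Pinus, Pongo, Prionailurus, Salamandra, Salmonella, Shigella, Triticum, Vespa.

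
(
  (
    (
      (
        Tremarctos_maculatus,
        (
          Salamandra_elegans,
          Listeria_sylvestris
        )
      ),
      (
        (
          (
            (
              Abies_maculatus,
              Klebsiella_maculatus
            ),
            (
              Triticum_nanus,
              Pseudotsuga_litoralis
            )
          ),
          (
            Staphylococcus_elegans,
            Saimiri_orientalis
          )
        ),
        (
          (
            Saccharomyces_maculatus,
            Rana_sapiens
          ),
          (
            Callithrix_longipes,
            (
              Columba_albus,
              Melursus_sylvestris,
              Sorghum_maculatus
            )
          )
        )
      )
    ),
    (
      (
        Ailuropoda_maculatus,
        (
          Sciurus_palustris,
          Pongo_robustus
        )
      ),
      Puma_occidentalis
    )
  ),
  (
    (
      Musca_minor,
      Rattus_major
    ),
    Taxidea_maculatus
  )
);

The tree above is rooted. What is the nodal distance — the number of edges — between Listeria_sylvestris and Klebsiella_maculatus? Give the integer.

8

The MRCA of Listeria_sylvestris and Klebsiella_maculatus is the node subtending ((Tremarctos_maculatus,(Salamandra_elegans,Listeria_sylvestris)),((((Abies_maculatus,Klebsiella_maculatus),(Triticum_nanus,Pseudotsuga_litoralis)),(Staphylococcus_elegans,Saimiri_orientalis)),((Saccharomyces_maculatus,Rana_sapiens),(Callithrix_longipes,(Columba_albus,Melursus_sylvestris,Sorghum_maculatus))))).
From Listeria_sylvestris up to that node: 3 branches. From Klebsiella_maculatus up to the same node: 5 branches. Total: 3 + 5 = 8.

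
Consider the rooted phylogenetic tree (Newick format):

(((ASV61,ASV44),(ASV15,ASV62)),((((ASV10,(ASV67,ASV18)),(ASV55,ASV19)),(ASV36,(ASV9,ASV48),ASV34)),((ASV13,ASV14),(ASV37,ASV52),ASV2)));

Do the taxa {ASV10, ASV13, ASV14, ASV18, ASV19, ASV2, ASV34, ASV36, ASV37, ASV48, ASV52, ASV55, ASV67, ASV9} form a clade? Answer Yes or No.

Yes

The most recent common ancestor of these taxa subtends ((((ASV10,(ASV67,ASV18)),(ASV55,ASV19)),(ASV36,(ASV9,ASV48),ASV34)),((ASV13,ASV14),(ASV37,ASV52),ASV2)).
That clade has exactly 14 tips — every listed taxon and nothing else — so the group is monophyletic.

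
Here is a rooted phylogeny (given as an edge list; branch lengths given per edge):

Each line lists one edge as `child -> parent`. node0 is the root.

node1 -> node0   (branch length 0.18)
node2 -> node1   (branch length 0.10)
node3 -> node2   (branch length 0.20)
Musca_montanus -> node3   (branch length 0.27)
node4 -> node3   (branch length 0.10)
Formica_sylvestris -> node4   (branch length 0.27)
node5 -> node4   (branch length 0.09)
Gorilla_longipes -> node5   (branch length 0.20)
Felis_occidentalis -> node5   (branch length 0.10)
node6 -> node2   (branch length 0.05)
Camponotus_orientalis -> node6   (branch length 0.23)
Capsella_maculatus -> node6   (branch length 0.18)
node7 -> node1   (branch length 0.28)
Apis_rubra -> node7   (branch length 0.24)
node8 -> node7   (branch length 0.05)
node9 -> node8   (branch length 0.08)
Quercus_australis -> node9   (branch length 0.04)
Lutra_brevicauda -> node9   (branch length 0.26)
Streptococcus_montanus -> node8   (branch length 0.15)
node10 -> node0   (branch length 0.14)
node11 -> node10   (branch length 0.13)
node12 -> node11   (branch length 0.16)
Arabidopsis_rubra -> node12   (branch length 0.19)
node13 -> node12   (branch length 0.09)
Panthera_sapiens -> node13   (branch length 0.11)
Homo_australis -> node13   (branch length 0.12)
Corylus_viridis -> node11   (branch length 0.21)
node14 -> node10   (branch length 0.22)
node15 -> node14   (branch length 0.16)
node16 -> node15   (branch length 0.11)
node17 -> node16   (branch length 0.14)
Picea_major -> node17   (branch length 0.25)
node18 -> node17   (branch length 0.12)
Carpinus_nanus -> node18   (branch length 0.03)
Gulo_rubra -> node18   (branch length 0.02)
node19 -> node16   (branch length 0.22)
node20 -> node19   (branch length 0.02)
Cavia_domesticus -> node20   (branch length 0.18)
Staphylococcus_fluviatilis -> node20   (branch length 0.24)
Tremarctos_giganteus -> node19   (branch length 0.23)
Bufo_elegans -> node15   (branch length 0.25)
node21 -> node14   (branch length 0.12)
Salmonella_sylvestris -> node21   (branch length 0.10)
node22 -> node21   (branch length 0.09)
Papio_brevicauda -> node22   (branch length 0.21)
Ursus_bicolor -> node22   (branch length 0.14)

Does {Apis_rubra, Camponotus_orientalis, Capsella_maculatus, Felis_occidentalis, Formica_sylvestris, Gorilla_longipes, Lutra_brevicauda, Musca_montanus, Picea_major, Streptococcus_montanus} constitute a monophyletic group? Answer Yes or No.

No

The MRCA of the listed taxa is the root, so the smallest clade containing them is the whole tree.
That clade also contains Arabidopsis_rubra, Bufo_elegans, Carpinus_nanus, Cavia_domesticus, Corylus_viridis, Gulo_rubra, Homo_australis, Panthera_sapiens, Papio_brevicauda, Quercus_australis, Salmonella_sylvestris, Staphylococcus_fluviatilis, Tremarctos_giganteus, Ursus_bicolor, which are not in the proposed group, so the group is not monophyletic.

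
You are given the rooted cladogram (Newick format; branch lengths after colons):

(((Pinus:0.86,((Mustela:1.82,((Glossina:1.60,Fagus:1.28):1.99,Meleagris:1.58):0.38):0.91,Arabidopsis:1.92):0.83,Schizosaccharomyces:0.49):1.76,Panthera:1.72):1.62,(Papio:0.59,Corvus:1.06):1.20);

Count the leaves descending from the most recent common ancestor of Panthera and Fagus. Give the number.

8

The MRCA of Panthera and Fagus is the node subtending ((Pinus,((Mustela,((Glossina,Fagus),Meleagris)),Arabidopsis),Schizosaccharomyces),Panthera).
That clade contains 8 terminal taxa: Arabidopsis, Fagus, Glossina, Meleagris, Mustela, Panthera, Pinus, Schizosaccharomyces.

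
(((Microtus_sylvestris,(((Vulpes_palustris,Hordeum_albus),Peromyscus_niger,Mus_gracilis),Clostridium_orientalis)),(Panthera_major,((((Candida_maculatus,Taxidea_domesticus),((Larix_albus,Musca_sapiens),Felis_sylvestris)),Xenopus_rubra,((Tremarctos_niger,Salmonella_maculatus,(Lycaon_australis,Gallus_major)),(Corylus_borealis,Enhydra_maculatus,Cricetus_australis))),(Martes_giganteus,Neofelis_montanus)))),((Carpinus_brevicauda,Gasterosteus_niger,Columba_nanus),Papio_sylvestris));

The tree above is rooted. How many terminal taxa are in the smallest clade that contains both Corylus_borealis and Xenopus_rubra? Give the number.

13

The MRCA of Corylus_borealis and Xenopus_rubra is the node subtending (((Candida_maculatus,Taxidea_domesticus),((Larix_albus,Musca_sapiens),Felis_sylvestris)),Xenopus_rubra,((Tremarctos_niger,Salmonella_maculatus,(Lycaon_australis,Gallus_major)),(Corylus_borealis,Enhydra_maculatus,Cricetus_australis))).
That clade contains 13 terminal taxa: Candida_maculatus, Corylus_borealis, Cricetus_australis, Enhydra_maculatus, Felis_sylvestris, Gallus_major, Larix_albus, Lycaon_australis, Musca_sapiens, Salmonella_maculatus, Taxidea_domesticus, Tremarctos_niger, Xenopus_rubra.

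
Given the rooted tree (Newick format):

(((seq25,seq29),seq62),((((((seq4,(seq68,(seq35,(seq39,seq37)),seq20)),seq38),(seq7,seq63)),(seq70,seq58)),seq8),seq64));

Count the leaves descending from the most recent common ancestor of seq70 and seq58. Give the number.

2

The MRCA of seq70 and seq58 is the node subtending (seq70,seq58).
That clade contains 2 terminal taxa: seq58, seq70.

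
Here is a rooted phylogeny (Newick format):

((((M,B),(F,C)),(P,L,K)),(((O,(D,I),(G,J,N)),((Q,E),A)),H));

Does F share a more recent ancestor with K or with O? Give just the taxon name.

The MRCA of F and K subtends (((M,B),(F,C)),(P,L,K)) (7 taxa).
The MRCA of F and O is the root, subtending the entire tree (17 taxa).
The first is nested inside the second, so F shares a more recent common ancestor with K.

K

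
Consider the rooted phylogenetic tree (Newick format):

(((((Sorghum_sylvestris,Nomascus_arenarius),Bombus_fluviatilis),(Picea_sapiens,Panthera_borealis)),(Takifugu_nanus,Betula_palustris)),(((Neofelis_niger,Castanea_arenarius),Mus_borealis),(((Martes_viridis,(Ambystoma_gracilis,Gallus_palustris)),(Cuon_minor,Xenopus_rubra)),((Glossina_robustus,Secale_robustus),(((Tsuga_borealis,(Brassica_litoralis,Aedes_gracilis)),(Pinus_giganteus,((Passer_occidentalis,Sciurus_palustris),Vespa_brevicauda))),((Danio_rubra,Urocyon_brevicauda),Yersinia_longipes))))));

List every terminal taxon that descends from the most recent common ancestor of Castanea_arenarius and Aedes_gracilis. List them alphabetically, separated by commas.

Aedes_gracilis, Ambystoma_gracilis, Brassica_litoralis, Castanea_arenarius, Cuon_minor, Danio_rubra, Gallus_palustris, Glossina_robustus, Martes_viridis, Mus_borealis, Neofelis_niger, Passer_occidentalis, Pinus_giganteus, Sciurus_palustris, Secale_robustus, Tsuga_borealis, Urocyon_brevicauda, Vespa_brevicauda, Xenopus_rubra, Yersinia_longipes

Tracing Castanea_arenarius: it sits inside (Neofelis_niger,Castanea_arenarius).
Tracing Aedes_gracilis: it sits inside (Brassica_litoralis,Aedes_gracilis).
The smallest clade enclosing both is (((Neofelis_niger,Castanea_arenarius),Mus_borealis),(((Martes_viridis,(Ambystoma_gracilis,Gallus_palustris)),(Cuon_minor,Xenopus_rubra)),((Glossina_robustus,Secale_robustus),(((Tsuga_borealis,(Brassica_litoralis,Aedes_gracilis)),(Pinus_giganteus,((Passer_occidentalis,Sciurus_palustris),Vespa_brevicauda))),((Danio_rubra,Urocyon_brevicauda),Yersinia_longipes))))); the answer is its 20 terminal taxa in alphabetical order.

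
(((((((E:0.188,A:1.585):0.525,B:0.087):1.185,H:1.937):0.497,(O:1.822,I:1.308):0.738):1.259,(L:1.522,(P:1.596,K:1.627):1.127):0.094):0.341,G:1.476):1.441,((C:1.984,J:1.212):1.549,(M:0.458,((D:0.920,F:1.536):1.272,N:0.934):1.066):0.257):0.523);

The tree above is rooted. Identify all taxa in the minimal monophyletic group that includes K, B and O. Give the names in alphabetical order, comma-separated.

A, B, E, H, I, K, L, O, P

Tracing K: it sits inside (P,K).
Tracing B: it sits inside ((E,A),B).
Tracing O: it sits inside (O,I).
The smallest clade enclosing all 3 is (((((E,A),B),H),(O,I)),(L,(P,K))); the answer is its 9 terminal taxa in alphabetical order.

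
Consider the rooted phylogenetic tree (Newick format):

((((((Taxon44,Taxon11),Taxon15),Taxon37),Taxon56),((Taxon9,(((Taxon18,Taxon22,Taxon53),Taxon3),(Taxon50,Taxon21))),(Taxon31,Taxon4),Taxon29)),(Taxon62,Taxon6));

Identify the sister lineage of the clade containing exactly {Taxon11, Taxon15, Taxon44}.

The clade containing exactly {Taxon11, Taxon15, Taxon44} attaches to the tree at the node subtending (((Taxon44,Taxon11),Taxon15),Taxon37).
The other lineage descending from that same node — the sister group — is the single tip Taxon37.

Taxon37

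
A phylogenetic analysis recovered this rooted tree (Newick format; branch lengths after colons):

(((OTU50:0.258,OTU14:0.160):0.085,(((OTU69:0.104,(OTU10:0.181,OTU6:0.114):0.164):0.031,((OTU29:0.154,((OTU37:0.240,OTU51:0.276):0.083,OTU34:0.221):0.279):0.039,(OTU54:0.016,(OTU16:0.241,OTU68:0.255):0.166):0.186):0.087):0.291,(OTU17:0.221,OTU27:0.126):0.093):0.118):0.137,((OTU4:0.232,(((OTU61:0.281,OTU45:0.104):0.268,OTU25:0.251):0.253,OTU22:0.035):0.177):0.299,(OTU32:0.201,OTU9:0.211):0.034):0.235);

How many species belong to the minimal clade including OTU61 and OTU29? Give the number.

21

The MRCA of OTU61 and OTU29 is the root, so the clade is the entire tree.
That clade contains 21 terminal taxa: OTU10, OTU14, OTU16, OTU17, OTU22, OTU25, OTU27, OTU29, OTU32, OTU34, OTU37, OTU4, OTU45, OTU50, OTU51, OTU54, OTU6, OTU61, OTU68, OTU69, OTU9.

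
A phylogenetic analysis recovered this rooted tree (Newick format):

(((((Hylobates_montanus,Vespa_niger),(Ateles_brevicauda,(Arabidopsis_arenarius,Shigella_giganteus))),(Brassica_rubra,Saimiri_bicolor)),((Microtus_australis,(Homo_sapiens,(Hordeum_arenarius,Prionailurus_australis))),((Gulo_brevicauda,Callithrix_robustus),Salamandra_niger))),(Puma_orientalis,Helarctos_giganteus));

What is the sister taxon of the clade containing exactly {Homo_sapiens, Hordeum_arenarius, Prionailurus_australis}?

Microtus_australis

The clade containing exactly {Homo_sapiens, Hordeum_arenarius, Prionailurus_australis} attaches to the tree at the node subtending (Microtus_australis,(Homo_sapiens,(Hordeum_arenarius,Prionailurus_australis))).
The other lineage descending from that same node — the sister group — is the single tip Microtus_australis.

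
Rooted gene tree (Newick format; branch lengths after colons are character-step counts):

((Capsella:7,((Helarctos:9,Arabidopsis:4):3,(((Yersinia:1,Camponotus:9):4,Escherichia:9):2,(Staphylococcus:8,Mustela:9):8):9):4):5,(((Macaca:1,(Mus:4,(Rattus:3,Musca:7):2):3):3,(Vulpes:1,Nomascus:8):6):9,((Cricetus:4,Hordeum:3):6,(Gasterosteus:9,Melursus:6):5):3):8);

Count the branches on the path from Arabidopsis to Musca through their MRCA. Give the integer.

10

The MRCA of Arabidopsis and Musca is the root of the tree.
From Arabidopsis up to that node: 4 branches. From Musca up to the same node: 6 branches. Total: 4 + 6 = 10.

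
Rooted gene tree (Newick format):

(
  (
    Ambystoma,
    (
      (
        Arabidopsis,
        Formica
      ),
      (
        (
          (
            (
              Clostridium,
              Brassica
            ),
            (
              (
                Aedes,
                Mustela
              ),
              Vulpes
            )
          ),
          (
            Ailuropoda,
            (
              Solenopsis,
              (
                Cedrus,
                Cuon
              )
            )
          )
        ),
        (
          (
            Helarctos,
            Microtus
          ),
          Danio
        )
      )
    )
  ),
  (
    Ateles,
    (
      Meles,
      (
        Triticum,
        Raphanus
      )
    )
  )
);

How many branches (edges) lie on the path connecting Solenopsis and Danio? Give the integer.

The MRCA of Solenopsis and Danio is the node subtending ((((Clostridium,Brassica),((Aedes,Mustela),Vulpes)),(Ailuropoda,(Solenopsis,(Cedrus,Cuon)))),((Helarctos,Microtus),Danio)).
From Solenopsis up to that node: 4 branches. From Danio up to the same node: 2 branches. Total: 4 + 2 = 6.

6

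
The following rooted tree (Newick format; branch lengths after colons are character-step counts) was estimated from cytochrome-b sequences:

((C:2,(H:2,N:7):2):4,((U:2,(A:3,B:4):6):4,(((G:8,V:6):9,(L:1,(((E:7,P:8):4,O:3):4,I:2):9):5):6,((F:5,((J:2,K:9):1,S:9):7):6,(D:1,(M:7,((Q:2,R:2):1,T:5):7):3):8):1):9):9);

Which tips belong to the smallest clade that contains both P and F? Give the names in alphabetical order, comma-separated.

D, E, F, G, I, J, K, L, M, O, P, Q, R, S, T, V

Tracing P: it sits inside (E,P).
Tracing F: it sits inside (F,((J,K),S)).
The smallest clade enclosing both is (((G,V),(L,(((E,P),O),I))),((F,((J,K),S)),(D,(M,((Q,R),T))))); the answer is its 16 terminal taxa in alphabetical order.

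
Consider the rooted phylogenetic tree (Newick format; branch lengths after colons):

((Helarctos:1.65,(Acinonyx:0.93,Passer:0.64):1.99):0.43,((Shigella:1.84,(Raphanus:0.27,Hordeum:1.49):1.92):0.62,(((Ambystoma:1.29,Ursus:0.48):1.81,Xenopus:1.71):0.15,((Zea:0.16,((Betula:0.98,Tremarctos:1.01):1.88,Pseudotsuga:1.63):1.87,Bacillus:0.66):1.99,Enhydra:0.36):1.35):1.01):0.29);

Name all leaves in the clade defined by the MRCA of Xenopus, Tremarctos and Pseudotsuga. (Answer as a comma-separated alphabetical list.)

Tracing Xenopus: it sits inside ((Ambystoma,Ursus),Xenopus).
Tracing Tremarctos: it sits inside (Betula,Tremarctos).
Tracing Pseudotsuga: it sits inside ((Betula,Tremarctos),Pseudotsuga).
The smallest clade enclosing all 3 is (((Ambystoma,Ursus),Xenopus),((Zea,((Betula,Tremarctos),Pseudotsuga),Bacillus),Enhydra)); the answer is its 9 terminal taxa in alphabetical order.

Ambystoma, Bacillus, Betula, Enhydra, Pseudotsuga, Tremarctos, Ursus, Xenopus, Zea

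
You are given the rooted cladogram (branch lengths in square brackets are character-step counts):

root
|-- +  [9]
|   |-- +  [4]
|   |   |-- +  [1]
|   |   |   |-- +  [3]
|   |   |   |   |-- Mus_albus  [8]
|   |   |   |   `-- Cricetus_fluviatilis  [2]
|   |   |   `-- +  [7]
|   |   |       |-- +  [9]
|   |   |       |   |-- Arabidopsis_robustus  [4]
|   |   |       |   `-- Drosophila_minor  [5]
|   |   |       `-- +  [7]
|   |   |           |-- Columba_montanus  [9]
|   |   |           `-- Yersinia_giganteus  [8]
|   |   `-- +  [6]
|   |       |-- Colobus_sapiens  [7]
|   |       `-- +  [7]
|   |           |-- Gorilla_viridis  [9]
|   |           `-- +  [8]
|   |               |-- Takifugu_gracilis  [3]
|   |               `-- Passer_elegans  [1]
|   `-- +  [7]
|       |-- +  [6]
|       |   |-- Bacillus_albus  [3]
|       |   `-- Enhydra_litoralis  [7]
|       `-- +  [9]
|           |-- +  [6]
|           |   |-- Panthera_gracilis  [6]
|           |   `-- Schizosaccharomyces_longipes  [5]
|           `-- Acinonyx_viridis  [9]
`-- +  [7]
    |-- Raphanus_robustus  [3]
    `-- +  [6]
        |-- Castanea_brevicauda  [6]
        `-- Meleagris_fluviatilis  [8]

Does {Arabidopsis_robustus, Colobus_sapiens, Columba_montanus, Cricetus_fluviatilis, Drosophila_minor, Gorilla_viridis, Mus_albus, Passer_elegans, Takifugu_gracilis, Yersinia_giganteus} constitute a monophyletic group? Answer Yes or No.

The most recent common ancestor of these taxa subtends (((Mus_albus,Cricetus_fluviatilis),((Arabidopsis_robustus,Drosophila_minor),(Columba_montanus,Yersinia_giganteus))),(Colobus_sapiens,(Gorilla_viridis,(Takifugu_gracilis,Passer_elegans)))).
That clade has exactly 10 tips — every listed taxon and nothing else — so the group is monophyletic.

Yes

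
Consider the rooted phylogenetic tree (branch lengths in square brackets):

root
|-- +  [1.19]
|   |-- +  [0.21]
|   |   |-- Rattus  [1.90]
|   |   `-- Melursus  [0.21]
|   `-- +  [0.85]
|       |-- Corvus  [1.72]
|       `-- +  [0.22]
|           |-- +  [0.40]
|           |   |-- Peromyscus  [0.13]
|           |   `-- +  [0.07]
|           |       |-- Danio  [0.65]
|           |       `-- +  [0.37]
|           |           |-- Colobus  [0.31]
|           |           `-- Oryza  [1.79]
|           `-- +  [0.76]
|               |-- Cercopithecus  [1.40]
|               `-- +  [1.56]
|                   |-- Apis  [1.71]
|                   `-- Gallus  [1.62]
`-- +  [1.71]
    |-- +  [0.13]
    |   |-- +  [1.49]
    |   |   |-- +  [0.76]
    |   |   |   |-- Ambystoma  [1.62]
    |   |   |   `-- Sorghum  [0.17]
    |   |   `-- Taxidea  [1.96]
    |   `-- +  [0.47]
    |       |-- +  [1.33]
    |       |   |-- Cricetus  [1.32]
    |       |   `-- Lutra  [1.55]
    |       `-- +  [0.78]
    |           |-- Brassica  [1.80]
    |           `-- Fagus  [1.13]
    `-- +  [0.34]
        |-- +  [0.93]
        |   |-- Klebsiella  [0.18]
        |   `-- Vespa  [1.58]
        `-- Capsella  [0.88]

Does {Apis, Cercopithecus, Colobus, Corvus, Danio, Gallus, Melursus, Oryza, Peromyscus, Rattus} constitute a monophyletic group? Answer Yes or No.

Yes

The most recent common ancestor of these taxa subtends ((Rattus,Melursus),(Corvus,((Peromyscus,(Danio,(Colobus,Oryza))),(Cercopithecus,(Apis,Gallus))))).
That clade has exactly 10 tips — every listed taxon and nothing else — so the group is monophyletic.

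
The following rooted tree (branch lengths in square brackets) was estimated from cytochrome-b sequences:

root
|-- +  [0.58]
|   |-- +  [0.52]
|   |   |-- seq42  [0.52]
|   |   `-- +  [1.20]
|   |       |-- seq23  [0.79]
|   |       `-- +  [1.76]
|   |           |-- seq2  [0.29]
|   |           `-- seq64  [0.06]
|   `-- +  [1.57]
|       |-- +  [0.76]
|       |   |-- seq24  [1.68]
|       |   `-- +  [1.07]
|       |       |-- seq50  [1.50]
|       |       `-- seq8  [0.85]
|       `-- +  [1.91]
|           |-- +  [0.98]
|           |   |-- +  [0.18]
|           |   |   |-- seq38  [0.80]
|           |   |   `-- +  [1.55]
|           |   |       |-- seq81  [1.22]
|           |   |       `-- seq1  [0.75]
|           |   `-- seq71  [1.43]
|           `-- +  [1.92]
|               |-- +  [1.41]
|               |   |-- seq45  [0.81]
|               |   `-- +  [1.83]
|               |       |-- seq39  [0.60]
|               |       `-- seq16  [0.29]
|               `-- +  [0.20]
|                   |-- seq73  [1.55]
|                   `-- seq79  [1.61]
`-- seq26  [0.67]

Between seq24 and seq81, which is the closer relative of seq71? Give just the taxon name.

seq81

The MRCA of seq71 and seq81 subtends ((seq38,(seq81,seq1)),seq71) (4 taxa).
The MRCA of seq71 and seq24 subtends ((seq24,(seq50,seq8)),(((seq38,(seq81,seq1)),seq71),((seq45,(seq39,seq16)),(seq73,seq79)))) (12 taxa).
The first is nested inside the second, so seq71 shares a more recent common ancestor with seq81.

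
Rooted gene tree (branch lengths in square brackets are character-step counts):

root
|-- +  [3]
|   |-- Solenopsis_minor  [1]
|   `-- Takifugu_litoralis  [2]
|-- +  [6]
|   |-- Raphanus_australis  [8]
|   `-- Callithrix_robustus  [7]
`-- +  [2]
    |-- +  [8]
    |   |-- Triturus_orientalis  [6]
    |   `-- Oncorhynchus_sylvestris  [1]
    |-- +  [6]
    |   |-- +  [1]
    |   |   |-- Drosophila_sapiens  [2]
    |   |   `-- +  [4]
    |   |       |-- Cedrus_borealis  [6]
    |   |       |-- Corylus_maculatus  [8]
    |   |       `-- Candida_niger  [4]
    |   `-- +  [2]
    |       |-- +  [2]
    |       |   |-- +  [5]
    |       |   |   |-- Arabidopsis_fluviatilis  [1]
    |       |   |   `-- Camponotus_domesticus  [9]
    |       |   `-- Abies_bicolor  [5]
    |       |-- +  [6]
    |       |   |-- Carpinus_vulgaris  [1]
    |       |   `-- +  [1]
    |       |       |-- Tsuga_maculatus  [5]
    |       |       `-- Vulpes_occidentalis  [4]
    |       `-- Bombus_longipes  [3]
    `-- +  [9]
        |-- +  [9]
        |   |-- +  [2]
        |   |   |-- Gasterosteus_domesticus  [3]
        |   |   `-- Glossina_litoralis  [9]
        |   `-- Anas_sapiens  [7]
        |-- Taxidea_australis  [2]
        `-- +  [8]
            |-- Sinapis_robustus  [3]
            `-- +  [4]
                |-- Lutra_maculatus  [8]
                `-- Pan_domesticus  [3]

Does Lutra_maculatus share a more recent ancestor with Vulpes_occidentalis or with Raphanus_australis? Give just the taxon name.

Vulpes_occidentalis

The MRCA of Lutra_maculatus and Vulpes_occidentalis subtends ((Triturus_orientalis,Oncorhynchus_sylvestris),((Drosophila_sapiens,(Cedrus_borealis,Corylus_maculatus,Candida_niger)),(((Arabidopsis_fluviatilis,Camponotus_domesticus),Abies_bicolor),(Carpinus_vulgaris,(Tsuga_maculatus,Vulpes_occidentalis)),Bombus_longipes)),(((Gasterosteus_domesticus,Glossina_litoralis),Anas_sapiens),Taxidea_australis,(Sinapis_robustus,(Lutra_maculatus,Pan_domesticus)))) (20 taxa).
The MRCA of Lutra_maculatus and Raphanus_australis is the root, subtending the entire tree (24 taxa).
The first is nested inside the second, so Lutra_maculatus shares a more recent common ancestor with Vulpes_occidentalis.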